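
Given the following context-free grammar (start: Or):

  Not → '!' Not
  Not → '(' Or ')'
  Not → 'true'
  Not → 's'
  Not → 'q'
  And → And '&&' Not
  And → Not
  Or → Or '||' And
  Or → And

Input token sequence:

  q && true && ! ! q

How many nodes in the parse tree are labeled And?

[Or [And [And [And [Not q]] && [Not true]] && [Not ! [Not ! [Not q]]]]]

3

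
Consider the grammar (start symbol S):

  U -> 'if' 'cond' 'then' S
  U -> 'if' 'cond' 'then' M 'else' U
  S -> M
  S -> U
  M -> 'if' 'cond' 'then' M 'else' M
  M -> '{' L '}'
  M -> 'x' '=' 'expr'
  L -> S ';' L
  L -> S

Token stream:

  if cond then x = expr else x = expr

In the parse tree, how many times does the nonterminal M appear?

[S [M if cond then [M x = expr] else [M x = expr]]]

3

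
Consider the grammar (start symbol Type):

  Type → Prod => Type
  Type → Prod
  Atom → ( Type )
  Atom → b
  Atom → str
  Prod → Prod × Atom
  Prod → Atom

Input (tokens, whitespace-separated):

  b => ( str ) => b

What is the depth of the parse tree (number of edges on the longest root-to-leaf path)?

7

[Type [Prod [Atom b]] => [Type [Prod [Atom ( [Type [Prod [Atom str]]] )]] => [Type [Prod [Atom b]]]]]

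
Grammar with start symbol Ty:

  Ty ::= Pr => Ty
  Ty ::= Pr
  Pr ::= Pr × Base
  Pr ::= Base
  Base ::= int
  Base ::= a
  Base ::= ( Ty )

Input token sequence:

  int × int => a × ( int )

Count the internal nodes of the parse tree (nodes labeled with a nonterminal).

[Ty [Pr [Pr [Base int]] × [Base int]] => [Ty [Pr [Pr [Base a]] × [Base ( [Ty [Pr [Base int]]] )]]]]

13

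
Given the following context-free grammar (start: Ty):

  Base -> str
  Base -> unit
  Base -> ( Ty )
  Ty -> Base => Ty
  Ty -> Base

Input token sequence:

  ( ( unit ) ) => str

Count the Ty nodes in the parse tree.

4

[Ty [Base ( [Ty [Base ( [Ty [Base unit]] )]] )] => [Ty [Base str]]]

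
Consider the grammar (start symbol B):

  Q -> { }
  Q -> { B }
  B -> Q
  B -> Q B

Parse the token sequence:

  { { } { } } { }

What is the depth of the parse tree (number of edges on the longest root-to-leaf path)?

5

[B [Q { [B [Q { }] [B [Q { }]]] }] [B [Q { }]]]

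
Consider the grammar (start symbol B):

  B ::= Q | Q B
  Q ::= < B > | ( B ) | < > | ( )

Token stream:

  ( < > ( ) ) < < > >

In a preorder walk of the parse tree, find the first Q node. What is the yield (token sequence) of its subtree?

[B [Q ( [B [Q < >] [B [Q ( )]]] )] [B [Q < [B [Q < >]] >]]]

( < > ( ) )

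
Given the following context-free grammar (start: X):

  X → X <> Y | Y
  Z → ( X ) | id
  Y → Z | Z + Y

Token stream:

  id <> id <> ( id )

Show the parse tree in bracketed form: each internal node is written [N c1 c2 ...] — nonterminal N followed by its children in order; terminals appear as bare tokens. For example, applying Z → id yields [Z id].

X
X <> Y
X <> Y <> Y
Y <> Y <> Y
Z <> Y <> Y
id <> Y <> Y
id <> Z <> Y
id <> id <> Y
id <> id <> Z
id <> id <> ( X )
id <> id <> ( Y )
id <> id <> ( Z )
id <> id <> ( id )

[X [X [X [Y [Z id]]] <> [Y [Z id]]] <> [Y [Z ( [X [Y [Z id]]] )]]]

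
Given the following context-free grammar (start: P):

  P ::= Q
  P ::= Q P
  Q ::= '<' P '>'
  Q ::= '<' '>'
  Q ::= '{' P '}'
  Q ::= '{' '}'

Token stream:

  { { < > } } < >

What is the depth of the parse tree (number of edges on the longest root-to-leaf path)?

6

[P [Q { [P [Q { [P [Q < >]] }]] }] [P [Q < >]]]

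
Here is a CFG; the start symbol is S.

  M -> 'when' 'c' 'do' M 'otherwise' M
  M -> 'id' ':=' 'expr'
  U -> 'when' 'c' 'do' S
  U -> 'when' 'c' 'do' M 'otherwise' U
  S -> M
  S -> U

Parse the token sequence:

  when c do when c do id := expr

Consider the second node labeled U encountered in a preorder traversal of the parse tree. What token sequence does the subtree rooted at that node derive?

[S [U when c do [S [U when c do [S [M id := expr]]]]]]

when c do id := expr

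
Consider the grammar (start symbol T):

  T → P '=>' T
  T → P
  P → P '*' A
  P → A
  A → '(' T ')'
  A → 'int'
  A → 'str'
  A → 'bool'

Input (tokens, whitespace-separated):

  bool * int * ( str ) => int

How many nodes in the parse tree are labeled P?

5

[T [P [P [P [A bool]] * [A int]] * [A ( [T [P [A str]]] )]] => [T [P [A int]]]]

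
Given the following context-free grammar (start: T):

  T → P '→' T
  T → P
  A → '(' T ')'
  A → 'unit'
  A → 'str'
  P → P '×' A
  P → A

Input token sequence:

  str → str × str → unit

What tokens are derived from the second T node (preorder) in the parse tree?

[T [P [A str]] → [T [P [P [A str]] × [A str]] → [T [P [A unit]]]]]

str × str → unit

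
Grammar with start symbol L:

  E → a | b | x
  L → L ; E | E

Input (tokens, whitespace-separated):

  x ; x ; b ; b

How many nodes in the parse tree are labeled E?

4

[L [L [L [L [E x]] ; [E x]] ; [E b]] ; [E b]]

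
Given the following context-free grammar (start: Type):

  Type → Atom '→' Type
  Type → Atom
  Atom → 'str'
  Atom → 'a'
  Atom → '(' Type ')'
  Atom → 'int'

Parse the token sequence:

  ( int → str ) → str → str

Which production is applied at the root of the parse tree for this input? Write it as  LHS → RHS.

Type → Atom '→' Type

[Type [Atom ( [Type [Atom int] → [Type [Atom str]]] )] → [Type [Atom str] → [Type [Atom str]]]]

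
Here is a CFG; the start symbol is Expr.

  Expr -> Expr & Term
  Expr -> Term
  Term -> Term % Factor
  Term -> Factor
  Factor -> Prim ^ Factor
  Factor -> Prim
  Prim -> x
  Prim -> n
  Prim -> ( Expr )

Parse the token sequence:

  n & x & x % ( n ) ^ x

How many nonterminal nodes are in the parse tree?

21

[Expr [Expr [Expr [Term [Factor [Prim n]]]] & [Term [Factor [Prim x]]]] & [Term [Term [Factor [Prim x]]] % [Factor [Prim ( [Expr [Term [Factor [Prim n]]]] )] ^ [Factor [Prim x]]]]]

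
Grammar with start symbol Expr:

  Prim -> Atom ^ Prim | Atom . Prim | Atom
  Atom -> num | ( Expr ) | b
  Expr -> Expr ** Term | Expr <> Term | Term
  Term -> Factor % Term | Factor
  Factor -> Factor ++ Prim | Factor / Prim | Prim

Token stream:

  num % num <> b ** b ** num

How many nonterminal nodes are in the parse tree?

24

[Expr [Expr [Expr [Expr [Term [Factor [Prim [Atom num]]] % [Term [Factor [Prim [Atom num]]]]]] <> [Term [Factor [Prim [Atom b]]]]] ** [Term [Factor [Prim [Atom b]]]]] ** [Term [Factor [Prim [Atom num]]]]]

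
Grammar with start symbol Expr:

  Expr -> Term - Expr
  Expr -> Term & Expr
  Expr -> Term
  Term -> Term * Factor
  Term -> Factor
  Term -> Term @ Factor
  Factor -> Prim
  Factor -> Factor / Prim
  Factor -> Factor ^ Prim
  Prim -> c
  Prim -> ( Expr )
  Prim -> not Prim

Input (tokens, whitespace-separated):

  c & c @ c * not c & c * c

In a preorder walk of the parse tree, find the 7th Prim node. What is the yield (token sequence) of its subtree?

c

[Expr [Term [Factor [Prim c]]] & [Expr [Term [Term [Term [Factor [Prim c]]] @ [Factor [Prim c]]] * [Factor [Prim not [Prim c]]]] & [Expr [Term [Term [Factor [Prim c]]] * [Factor [Prim c]]]]]]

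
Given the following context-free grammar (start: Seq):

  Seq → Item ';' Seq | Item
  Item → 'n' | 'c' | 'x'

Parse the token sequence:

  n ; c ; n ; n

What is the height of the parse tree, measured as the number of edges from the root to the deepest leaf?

5

[Seq [Item n] ; [Seq [Item c] ; [Seq [Item n] ; [Seq [Item n]]]]]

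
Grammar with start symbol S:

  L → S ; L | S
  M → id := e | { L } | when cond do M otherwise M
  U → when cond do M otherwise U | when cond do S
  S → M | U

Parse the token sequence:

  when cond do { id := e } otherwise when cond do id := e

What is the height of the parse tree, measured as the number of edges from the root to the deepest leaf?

6

[S [U when cond do [M { [L [S [M id := e]]] }] otherwise [U when cond do [S [M id := e]]]]]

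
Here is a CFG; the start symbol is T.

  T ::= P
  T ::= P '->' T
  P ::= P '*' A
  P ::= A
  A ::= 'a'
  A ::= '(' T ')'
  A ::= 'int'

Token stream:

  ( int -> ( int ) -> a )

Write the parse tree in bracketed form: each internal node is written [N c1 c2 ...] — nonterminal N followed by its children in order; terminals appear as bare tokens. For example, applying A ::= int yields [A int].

T
P
A
( T )
( P -> T )
( A -> T )
( int -> T )
( int -> P -> T )
( int -> A -> T )
( int -> ( T ) -> T )
( int -> ( P ) -> T )
( int -> ( A ) -> T )
( int -> ( int ) -> T )
( int -> ( int ) -> P )
( int -> ( int ) -> A )
( int -> ( int ) -> a )

[T [P [A ( [T [P [A int]] -> [T [P [A ( [T [P [A int]]] )]] -> [T [P [A a]]]]] )]]]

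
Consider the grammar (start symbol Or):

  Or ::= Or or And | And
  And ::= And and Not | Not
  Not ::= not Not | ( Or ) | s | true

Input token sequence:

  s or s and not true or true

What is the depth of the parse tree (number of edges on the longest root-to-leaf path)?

5

[Or [Or [Or [And [Not s]]] or [And [And [Not s]] and [Not not [Not true]]]] or [And [Not true]]]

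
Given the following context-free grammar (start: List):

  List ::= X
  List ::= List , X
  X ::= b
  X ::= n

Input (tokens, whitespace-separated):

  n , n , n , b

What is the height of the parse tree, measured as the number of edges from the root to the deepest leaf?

[List [List [List [List [X n]] , [X n]] , [X n]] , [X b]]

5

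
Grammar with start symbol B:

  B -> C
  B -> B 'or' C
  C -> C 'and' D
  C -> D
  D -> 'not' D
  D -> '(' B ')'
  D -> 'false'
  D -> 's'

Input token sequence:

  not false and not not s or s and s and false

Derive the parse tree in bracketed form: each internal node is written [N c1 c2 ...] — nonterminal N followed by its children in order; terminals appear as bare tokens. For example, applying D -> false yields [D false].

[B [B [C [C [D not [D false]]] and [D not [D not [D s]]]]] or [C [C [C [D s]] and [D s]] and [D false]]]

B
B or C
C or C
C and D or C
D and D or C
not D and D or C
not false and D or C
not false and not D or C
not false and not not D or C
not false and not not s or C
not false and not not s or C and D
not false and not not s or C and D and D
not false and not not s or D and D and D
not false and not not s or s and D and D
not false and not not s or s and s and D
not false and not not s or s and s and false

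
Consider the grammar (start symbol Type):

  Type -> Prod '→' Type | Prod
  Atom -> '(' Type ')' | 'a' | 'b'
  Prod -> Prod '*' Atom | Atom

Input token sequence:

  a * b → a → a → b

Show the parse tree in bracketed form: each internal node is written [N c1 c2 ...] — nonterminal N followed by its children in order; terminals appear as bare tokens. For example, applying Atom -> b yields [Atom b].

Type
Prod → Type
Prod * Atom → Type
Atom * Atom → Type
a * Atom → Type
a * b → Type
a * b → Prod → Type
a * b → Atom → Type
a * b → a → Type
a * b → a → Prod → Type
a * b → a → Atom → Type
a * b → a → a → Type
a * b → a → a → Prod
a * b → a → a → Atom
a * b → a → a → b

[Type [Prod [Prod [Atom a]] * [Atom b]] → [Type [Prod [Atom a]] → [Type [Prod [Atom a]] → [Type [Prod [Atom b]]]]]]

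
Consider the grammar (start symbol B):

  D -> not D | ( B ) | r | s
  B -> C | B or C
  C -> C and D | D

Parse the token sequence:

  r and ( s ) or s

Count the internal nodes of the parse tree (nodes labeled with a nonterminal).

[B [B [C [C [D r]] and [D ( [B [C [D s]]] )]]] or [C [D s]]]

11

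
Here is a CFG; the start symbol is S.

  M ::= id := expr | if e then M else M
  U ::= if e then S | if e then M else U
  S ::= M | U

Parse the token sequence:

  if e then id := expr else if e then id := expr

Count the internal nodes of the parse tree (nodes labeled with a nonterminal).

6

[S [U if e then [M id := expr] else [U if e then [S [M id := expr]]]]]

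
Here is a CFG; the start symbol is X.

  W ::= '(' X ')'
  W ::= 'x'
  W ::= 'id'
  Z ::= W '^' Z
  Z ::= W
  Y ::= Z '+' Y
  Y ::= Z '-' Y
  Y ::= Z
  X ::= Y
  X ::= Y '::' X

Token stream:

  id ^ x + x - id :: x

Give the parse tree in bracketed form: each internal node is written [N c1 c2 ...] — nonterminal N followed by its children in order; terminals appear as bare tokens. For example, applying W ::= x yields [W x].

[X [Y [Z [W id] ^ [Z [W x]]] + [Y [Z [W x]] - [Y [Z [W id]]]]] :: [X [Y [Z [W x]]]]]

X
Y :: X
Z + Y :: X
W ^ Z + Y :: X
id ^ Z + Y :: X
id ^ W + Y :: X
id ^ x + Y :: X
id ^ x + Z - Y :: X
id ^ x + W - Y :: X
id ^ x + x - Y :: X
id ^ x + x - Z :: X
id ^ x + x - W :: X
id ^ x + x - id :: X
id ^ x + x - id :: Y
id ^ x + x - id :: Z
id ^ x + x - id :: W
id ^ x + x - id :: x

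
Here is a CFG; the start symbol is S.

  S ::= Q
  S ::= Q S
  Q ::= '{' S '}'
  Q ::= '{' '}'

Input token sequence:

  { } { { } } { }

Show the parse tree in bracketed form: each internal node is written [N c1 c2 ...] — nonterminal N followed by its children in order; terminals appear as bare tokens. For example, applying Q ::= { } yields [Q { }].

[S [Q { }] [S [Q { [S [Q { }]] }] [S [Q { }]]]]

S
Q S
{ } S
{ } Q S
{ } { S } S
{ } { Q } S
{ } { { } } S
{ } { { } } Q
{ } { { } } { }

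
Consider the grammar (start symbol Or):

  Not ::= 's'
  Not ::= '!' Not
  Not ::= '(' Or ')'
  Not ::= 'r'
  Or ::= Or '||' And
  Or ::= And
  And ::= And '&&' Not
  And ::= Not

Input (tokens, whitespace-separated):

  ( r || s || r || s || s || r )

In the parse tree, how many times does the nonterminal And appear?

7

[Or [And [Not ( [Or [Or [Or [Or [Or [Or [And [Not r]]] || [And [Not s]]] || [And [Not r]]] || [And [Not s]]] || [And [Not s]]] || [And [Not r]]] )]]]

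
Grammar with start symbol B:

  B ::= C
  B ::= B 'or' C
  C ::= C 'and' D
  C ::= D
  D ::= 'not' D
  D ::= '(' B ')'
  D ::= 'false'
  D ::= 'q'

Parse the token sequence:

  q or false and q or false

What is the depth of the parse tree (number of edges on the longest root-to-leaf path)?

[B [B [B [C [D q]]] or [C [C [D false]] and [D q]]] or [C [D false]]]

5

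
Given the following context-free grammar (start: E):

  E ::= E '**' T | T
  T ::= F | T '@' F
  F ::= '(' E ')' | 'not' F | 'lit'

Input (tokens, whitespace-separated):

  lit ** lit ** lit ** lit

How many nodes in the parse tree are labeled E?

4

[E [E [E [E [T [F lit]]] ** [T [F lit]]] ** [T [F lit]]] ** [T [F lit]]]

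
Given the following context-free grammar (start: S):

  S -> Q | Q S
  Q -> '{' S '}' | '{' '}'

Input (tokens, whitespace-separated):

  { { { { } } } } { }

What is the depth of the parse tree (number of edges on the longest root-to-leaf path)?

8

[S [Q { [S [Q { [S [Q { [S [Q { }]] }]] }]] }] [S [Q { }]]]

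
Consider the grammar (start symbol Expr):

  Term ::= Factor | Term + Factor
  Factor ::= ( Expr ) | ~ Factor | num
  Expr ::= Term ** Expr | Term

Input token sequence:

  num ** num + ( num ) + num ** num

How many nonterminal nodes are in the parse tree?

16

[Expr [Term [Factor num]] ** [Expr [Term [Term [Term [Factor num]] + [Factor ( [Expr [Term [Factor num]]] )]] + [Factor num]] ** [Expr [Term [Factor num]]]]]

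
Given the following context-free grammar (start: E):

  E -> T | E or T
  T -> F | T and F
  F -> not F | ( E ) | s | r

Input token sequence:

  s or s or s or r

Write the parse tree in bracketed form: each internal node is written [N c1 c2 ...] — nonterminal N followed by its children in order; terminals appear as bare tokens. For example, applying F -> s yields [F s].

E
E or T
E or T or T
E or T or T or T
T or T or T or T
F or T or T or T
s or T or T or T
s or F or T or T
s or s or T or T
s or s or F or T
s or s or s or T
s or s or s or F
s or s or s or r

[E [E [E [E [T [F s]]] or [T [F s]]] or [T [F s]]] or [T [F r]]]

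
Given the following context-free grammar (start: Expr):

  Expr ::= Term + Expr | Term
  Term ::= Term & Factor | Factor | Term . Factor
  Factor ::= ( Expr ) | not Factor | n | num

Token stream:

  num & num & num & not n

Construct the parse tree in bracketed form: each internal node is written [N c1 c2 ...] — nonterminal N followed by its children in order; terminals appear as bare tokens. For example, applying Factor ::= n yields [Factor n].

[Expr [Term [Term [Term [Term [Factor num]] & [Factor num]] & [Factor num]] & [Factor not [Factor n]]]]

Expr
Term
Term & Factor
Term & Factor & Factor
Term & Factor & Factor & Factor
Factor & Factor & Factor & Factor
num & Factor & Factor & Factor
num & num & Factor & Factor
num & num & num & Factor
num & num & num & not Factor
num & num & num & not n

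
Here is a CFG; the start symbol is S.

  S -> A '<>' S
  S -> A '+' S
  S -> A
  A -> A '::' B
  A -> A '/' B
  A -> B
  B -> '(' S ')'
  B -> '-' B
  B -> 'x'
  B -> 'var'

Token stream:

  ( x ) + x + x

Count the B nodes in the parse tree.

[S [A [B ( [S [A [B x]]] )]] + [S [A [B x]] + [S [A [B x]]]]]

4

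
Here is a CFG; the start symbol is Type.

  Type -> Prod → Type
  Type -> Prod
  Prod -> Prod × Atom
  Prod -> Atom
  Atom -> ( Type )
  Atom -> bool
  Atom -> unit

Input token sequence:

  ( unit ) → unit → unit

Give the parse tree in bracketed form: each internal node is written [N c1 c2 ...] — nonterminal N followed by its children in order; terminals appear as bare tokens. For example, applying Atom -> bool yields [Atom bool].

Type
Prod → Type
Atom → Type
( Type ) → Type
( Prod ) → Type
( Atom ) → Type
( unit ) → Type
( unit ) → Prod → Type
( unit ) → Atom → Type
( unit ) → unit → Type
( unit ) → unit → Prod
( unit ) → unit → Atom
( unit ) → unit → unit

[Type [Prod [Atom ( [Type [Prod [Atom unit]]] )]] → [Type [Prod [Atom unit]] → [Type [Prod [Atom unit]]]]]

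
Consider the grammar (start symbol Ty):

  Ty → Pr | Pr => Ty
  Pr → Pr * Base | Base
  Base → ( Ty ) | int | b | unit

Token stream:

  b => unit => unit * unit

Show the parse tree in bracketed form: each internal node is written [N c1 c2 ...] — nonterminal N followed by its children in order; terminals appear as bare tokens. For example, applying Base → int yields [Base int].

[Ty [Pr [Base b]] => [Ty [Pr [Base unit]] => [Ty [Pr [Pr [Base unit]] * [Base unit]]]]]

Ty
Pr => Ty
Base => Ty
b => Ty
b => Pr => Ty
b => Base => Ty
b => unit => Ty
b => unit => Pr
b => unit => Pr * Base
b => unit => Base * Base
b => unit => unit * Base
b => unit => unit * unit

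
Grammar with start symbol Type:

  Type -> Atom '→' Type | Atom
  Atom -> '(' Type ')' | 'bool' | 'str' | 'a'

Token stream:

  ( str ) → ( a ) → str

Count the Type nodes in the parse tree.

5

[Type [Atom ( [Type [Atom str]] )] → [Type [Atom ( [Type [Atom a]] )] → [Type [Atom str]]]]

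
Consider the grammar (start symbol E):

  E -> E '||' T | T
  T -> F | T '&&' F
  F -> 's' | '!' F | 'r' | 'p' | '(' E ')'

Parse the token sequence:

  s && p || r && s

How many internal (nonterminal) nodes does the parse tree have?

10

[E [E [T [T [F s]] && [F p]]] || [T [T [F r]] && [F s]]]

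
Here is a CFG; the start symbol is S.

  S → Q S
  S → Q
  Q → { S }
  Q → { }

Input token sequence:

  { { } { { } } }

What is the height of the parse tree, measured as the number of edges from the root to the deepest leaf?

[S [Q { [S [Q { }] [S [Q { [S [Q { }]] }]]] }]]

7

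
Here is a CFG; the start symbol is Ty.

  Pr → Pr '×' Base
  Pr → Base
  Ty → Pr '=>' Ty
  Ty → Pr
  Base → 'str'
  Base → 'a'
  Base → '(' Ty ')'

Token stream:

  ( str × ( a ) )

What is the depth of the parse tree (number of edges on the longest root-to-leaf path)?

[Ty [Pr [Base ( [Ty [Pr [Pr [Base str]] × [Base ( [Ty [Pr [Base a]]] )]]] )]]]

9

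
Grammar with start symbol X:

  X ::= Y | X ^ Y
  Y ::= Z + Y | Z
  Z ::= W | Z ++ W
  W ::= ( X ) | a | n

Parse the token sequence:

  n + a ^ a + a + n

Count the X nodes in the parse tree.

2

[X [X [Y [Z [W n]] + [Y [Z [W a]]]]] ^ [Y [Z [W a]] + [Y [Z [W a]] + [Y [Z [W n]]]]]]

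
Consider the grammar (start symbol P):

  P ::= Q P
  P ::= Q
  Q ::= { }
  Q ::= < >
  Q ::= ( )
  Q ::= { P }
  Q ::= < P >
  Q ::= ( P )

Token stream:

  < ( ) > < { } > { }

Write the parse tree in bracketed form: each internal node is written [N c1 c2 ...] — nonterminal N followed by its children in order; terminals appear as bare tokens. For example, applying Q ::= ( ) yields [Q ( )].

[P [Q < [P [Q ( )]] >] [P [Q < [P [Q { }]] >] [P [Q { }]]]]

P
Q P
< P > P
< Q > P
< ( ) > P
< ( ) > Q P
< ( ) > < P > P
< ( ) > < Q > P
< ( ) > < { } > P
< ( ) > < { } > Q
< ( ) > < { } > { }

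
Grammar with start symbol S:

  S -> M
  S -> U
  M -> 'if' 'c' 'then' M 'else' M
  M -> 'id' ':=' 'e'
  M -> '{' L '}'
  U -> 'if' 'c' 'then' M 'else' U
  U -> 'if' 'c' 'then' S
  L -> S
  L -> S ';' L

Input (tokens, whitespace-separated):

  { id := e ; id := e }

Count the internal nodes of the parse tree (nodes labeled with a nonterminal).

[S [M { [L [S [M id := e]] ; [L [S [M id := e]]]] }]]

8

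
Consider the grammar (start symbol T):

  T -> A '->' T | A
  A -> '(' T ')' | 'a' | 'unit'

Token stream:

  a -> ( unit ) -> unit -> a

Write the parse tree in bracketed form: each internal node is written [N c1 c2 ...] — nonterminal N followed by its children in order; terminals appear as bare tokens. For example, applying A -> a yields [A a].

[T [A a] -> [T [A ( [T [A unit]] )] -> [T [A unit] -> [T [A a]]]]]

T
A -> T
a -> T
a -> A -> T
a -> ( T ) -> T
a -> ( A ) -> T
a -> ( unit ) -> T
a -> ( unit ) -> A -> T
a -> ( unit ) -> unit -> T
a -> ( unit ) -> unit -> A
a -> ( unit ) -> unit -> a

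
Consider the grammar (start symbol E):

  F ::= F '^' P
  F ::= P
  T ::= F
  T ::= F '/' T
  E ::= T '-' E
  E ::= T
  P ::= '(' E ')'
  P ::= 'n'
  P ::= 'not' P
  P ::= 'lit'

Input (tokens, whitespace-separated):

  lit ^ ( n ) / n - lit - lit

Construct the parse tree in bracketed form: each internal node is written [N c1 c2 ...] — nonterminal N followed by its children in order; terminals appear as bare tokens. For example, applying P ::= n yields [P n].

E
T - E
F / T - E
F ^ P / T - E
P ^ P / T - E
lit ^ P / T - E
lit ^ ( E ) / T - E
lit ^ ( T ) / T - E
lit ^ ( F ) / T - E
lit ^ ( P ) / T - E
lit ^ ( n ) / T - E
lit ^ ( n ) / F - E
lit ^ ( n ) / P - E
lit ^ ( n ) / n - E
lit ^ ( n ) / n - T - E
lit ^ ( n ) / n - F - E
lit ^ ( n ) / n - P - E
lit ^ ( n ) / n - lit - E
lit ^ ( n ) / n - lit - T
lit ^ ( n ) / n - lit - F
lit ^ ( n ) / n - lit - P
lit ^ ( n ) / n - lit - lit

[E [T [F [F [P lit]] ^ [P ( [E [T [F [P n]]]] )]] / [T [F [P n]]]] - [E [T [F [P lit]]] - [E [T [F [P lit]]]]]]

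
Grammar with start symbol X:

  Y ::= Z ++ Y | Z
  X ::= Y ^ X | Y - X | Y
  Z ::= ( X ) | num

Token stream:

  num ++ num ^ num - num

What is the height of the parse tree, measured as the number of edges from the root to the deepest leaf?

[X [Y [Z num] ++ [Y [Z num]]] ^ [X [Y [Z num]] - [X [Y [Z num]]]]]

5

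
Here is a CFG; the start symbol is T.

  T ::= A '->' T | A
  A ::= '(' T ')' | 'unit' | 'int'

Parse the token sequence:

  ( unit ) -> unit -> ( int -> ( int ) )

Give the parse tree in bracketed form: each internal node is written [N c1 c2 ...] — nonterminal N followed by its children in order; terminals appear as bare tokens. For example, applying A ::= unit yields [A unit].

[T [A ( [T [A unit]] )] -> [T [A unit] -> [T [A ( [T [A int] -> [T [A ( [T [A int]] )]]] )]]]]

T
A -> T
( T ) -> T
( A ) -> T
( unit ) -> T
( unit ) -> A -> T
( unit ) -> unit -> T
( unit ) -> unit -> A
( unit ) -> unit -> ( T )
( unit ) -> unit -> ( A -> T )
( unit ) -> unit -> ( int -> T )
( unit ) -> unit -> ( int -> A )
( unit ) -> unit -> ( int -> ( T ) )
( unit ) -> unit -> ( int -> ( A ) )
( unit ) -> unit -> ( int -> ( int ) )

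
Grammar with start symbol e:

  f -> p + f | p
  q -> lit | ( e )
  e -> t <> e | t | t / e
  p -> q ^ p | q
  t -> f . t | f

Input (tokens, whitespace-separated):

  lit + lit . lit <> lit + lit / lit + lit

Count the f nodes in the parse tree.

7

[e [t [f [p [q lit]] + [f [p [q lit]]]] . [t [f [p [q lit]]]]] <> [e [t [f [p [q lit]] + [f [p [q lit]]]]] / [e [t [f [p [q lit]] + [f [p [q lit]]]]]]]]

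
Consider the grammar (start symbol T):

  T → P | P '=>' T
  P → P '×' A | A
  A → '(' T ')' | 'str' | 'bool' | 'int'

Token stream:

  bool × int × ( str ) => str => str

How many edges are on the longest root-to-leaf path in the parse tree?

6

[T [P [P [P [A bool]] × [A int]] × [A ( [T [P [A str]]] )]] => [T [P [A str]] => [T [P [A str]]]]]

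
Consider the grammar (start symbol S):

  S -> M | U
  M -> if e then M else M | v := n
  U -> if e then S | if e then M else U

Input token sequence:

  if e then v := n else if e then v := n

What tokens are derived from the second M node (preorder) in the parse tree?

v := n

[S [U if e then [M v := n] else [U if e then [S [M v := n]]]]]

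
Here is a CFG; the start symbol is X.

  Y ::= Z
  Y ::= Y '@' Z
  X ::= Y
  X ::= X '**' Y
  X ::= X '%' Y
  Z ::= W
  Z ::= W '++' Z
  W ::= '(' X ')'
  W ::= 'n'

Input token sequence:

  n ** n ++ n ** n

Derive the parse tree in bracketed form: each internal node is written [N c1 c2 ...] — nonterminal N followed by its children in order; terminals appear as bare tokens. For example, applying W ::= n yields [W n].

[X [X [X [Y [Z [W n]]]] ** [Y [Z [W n] ++ [Z [W n]]]]] ** [Y [Z [W n]]]]

X
X ** Y
X ** Y ** Y
Y ** Y ** Y
Z ** Y ** Y
W ** Y ** Y
n ** Y ** Y
n ** Z ** Y
n ** W ++ Z ** Y
n ** n ++ Z ** Y
n ** n ++ W ** Y
n ** n ++ n ** Y
n ** n ++ n ** Z
n ** n ++ n ** W
n ** n ++ n ** n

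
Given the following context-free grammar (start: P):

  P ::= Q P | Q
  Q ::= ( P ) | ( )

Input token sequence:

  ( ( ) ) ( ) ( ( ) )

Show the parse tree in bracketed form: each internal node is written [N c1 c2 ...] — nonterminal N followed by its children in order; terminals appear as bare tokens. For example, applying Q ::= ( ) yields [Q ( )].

P
Q P
( P ) P
( Q ) P
( ( ) ) P
( ( ) ) Q P
( ( ) ) ( ) P
( ( ) ) ( ) Q
( ( ) ) ( ) ( P )
( ( ) ) ( ) ( Q )
( ( ) ) ( ) ( ( ) )

[P [Q ( [P [Q ( )]] )] [P [Q ( )] [P [Q ( [P [Q ( )]] )]]]]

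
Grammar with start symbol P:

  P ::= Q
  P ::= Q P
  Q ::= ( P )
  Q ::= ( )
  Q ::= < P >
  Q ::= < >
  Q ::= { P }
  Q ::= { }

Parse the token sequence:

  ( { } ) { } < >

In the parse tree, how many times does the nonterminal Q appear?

[P [Q ( [P [Q { }]] )] [P [Q { }] [P [Q < >]]]]

4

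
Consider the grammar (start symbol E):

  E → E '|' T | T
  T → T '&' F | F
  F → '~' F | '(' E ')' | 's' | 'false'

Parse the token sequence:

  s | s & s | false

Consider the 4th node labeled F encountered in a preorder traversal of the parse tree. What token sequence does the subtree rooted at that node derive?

[E [E [E [T [F s]]] | [T [T [F s]] & [F s]]] | [T [F false]]]

false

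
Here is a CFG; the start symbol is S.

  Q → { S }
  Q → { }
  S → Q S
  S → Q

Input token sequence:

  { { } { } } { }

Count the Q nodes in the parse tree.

4

[S [Q { [S [Q { }] [S [Q { }]]] }] [S [Q { }]]]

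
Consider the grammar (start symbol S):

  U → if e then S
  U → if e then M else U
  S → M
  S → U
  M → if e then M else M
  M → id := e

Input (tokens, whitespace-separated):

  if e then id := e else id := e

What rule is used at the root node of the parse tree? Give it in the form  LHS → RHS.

S → M

[S [M if e then [M id := e] else [M id := e]]]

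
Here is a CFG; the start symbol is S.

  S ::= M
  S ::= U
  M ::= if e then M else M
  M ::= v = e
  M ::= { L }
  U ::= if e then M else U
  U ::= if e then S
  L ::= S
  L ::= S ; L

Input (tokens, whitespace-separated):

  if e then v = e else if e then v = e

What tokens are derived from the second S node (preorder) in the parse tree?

[S [U if e then [M v = e] else [U if e then [S [M v = e]]]]]

v = e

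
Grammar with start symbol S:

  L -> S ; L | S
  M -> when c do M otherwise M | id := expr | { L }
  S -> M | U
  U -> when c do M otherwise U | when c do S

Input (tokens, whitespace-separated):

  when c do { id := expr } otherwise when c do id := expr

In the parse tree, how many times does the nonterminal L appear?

[S [U when c do [M { [L [S [M id := expr]]] }] otherwise [U when c do [S [M id := expr]]]]]

1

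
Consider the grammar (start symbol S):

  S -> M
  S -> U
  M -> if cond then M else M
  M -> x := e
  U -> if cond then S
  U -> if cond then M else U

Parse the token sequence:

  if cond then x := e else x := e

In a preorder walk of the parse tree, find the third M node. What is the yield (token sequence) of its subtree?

[S [M if cond then [M x := e] else [M x := e]]]

x := e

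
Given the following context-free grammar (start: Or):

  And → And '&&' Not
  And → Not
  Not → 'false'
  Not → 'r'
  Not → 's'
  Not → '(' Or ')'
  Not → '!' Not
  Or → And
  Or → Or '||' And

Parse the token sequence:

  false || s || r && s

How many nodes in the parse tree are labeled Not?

[Or [Or [Or [And [Not false]]] || [And [Not s]]] || [And [And [Not r]] && [Not s]]]

4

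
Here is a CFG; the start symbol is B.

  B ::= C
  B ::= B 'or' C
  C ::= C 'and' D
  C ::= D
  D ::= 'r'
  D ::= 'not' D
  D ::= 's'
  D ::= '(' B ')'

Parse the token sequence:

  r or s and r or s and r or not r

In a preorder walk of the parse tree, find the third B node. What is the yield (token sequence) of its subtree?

[B [B [B [B [C [D r]]] or [C [C [D s]] and [D r]]] or [C [C [D s]] and [D r]]] or [C [D not [D r]]]]

r or s and r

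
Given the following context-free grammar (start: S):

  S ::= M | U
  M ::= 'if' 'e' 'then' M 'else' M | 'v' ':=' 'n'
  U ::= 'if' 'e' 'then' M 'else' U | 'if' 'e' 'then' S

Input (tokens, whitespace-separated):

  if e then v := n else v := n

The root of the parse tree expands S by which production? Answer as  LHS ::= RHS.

[S [M if e then [M v := n] else [M v := n]]]

S ::= M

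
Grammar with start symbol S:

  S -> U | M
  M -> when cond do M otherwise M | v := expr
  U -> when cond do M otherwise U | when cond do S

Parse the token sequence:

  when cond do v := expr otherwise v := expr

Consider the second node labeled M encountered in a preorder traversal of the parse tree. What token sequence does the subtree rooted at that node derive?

[S [M when cond do [M v := expr] otherwise [M v := expr]]]

v := expr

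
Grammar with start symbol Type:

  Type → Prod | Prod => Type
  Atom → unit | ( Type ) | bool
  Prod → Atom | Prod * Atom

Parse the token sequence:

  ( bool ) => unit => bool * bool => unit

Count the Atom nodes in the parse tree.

[Type [Prod [Atom ( [Type [Prod [Atom bool]]] )]] => [Type [Prod [Atom unit]] => [Type [Prod [Prod [Atom bool]] * [Atom bool]] => [Type [Prod [Atom unit]]]]]]

6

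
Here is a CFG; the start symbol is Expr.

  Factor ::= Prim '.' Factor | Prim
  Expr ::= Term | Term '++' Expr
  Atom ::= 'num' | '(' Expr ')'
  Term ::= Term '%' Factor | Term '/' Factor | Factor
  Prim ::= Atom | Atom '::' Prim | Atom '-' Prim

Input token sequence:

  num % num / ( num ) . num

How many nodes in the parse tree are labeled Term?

[Expr [Term [Term [Term [Factor [Prim [Atom num]]]] % [Factor [Prim [Atom num]]]] / [Factor [Prim [Atom ( [Expr [Term [Factor [Prim [Atom num]]]]] )]] . [Factor [Prim [Atom num]]]]]]

4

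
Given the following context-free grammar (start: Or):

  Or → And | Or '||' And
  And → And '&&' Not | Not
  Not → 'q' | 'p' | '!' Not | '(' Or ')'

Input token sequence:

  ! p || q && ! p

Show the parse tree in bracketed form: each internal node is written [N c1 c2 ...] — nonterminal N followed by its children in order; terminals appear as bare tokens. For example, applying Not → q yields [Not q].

Or
Or || And
And || And
Not || And
! Not || And
! p || And
! p || And && Not
! p || Not && Not
! p || q && Not
! p || q && ! Not
! p || q && ! p

[Or [Or [And [Not ! [Not p]]]] || [And [And [Not q]] && [Not ! [Not p]]]]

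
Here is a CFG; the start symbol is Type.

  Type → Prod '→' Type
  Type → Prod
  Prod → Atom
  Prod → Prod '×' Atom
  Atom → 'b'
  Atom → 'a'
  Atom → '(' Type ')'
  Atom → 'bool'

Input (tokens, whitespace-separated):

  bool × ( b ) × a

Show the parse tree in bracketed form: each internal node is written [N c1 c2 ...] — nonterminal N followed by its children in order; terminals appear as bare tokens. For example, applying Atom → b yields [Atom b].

Type
Prod
Prod × Atom
Prod × Atom × Atom
Atom × Atom × Atom
bool × Atom × Atom
bool × ( Type ) × Atom
bool × ( Prod ) × Atom
bool × ( Atom ) × Atom
bool × ( b ) × Atom
bool × ( b ) × a

[Type [Prod [Prod [Prod [Atom bool]] × [Atom ( [Type [Prod [Atom b]]] )]] × [Atom a]]]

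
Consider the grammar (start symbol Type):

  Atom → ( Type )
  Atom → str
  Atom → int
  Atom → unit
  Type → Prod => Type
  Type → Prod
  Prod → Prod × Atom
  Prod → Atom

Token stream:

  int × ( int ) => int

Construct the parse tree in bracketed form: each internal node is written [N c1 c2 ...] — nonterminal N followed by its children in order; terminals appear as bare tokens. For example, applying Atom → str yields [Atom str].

Type
Prod => Type
Prod × Atom => Type
Atom × Atom => Type
int × Atom => Type
int × ( Type ) => Type
int × ( Prod ) => Type
int × ( Atom ) => Type
int × ( int ) => Type
int × ( int ) => Prod
int × ( int ) => Atom
int × ( int ) => int

[Type [Prod [Prod [Atom int]] × [Atom ( [Type [Prod [Atom int]]] )]] => [Type [Prod [Atom int]]]]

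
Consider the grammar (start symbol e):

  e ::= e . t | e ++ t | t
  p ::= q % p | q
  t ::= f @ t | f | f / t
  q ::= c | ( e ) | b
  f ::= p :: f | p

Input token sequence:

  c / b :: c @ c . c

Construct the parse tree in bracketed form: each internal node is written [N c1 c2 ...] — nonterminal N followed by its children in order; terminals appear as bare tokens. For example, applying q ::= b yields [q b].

e
e . t
t . t
f / t . t
p / t . t
q / t . t
c / t . t
c / f @ t . t
c / p :: f @ t . t
c / q :: f @ t . t
c / b :: f @ t . t
c / b :: p @ t . t
c / b :: q @ t . t
c / b :: c @ t . t
c / b :: c @ f . t
c / b :: c @ p . t
c / b :: c @ q . t
c / b :: c @ c . t
c / b :: c @ c . f
c / b :: c @ c . p
c / b :: c @ c . q
c / b :: c @ c . c

[e [e [t [f [p [q c]]] / [t [f [p [q b]] :: [f [p [q c]]]] @ [t [f [p [q c]]]]]]] . [t [f [p [q c]]]]]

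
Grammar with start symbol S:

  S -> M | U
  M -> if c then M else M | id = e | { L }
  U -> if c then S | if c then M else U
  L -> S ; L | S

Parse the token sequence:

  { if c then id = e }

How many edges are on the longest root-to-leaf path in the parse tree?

7

[S [M { [L [S [U if c then [S [M id = e]]]]] }]]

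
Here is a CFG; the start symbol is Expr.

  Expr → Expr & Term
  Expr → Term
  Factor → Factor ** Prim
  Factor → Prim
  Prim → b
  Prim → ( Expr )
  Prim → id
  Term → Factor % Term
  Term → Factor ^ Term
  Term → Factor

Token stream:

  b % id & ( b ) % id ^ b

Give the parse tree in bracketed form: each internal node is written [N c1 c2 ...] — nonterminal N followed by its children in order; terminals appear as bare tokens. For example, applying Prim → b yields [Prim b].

[Expr [Expr [Term [Factor [Prim b]] % [Term [Factor [Prim id]]]]] & [Term [Factor [Prim ( [Expr [Term [Factor [Prim b]]]] )]] % [Term [Factor [Prim id]] ^ [Term [Factor [Prim b]]]]]]

Expr
Expr & Term
Term & Term
Factor % Term & Term
Prim % Term & Term
b % Term & Term
b % Factor & Term
b % Prim & Term
b % id & Term
b % id & Factor % Term
b % id & Prim % Term
b % id & ( Expr ) % Term
b % id & ( Term ) % Term
b % id & ( Factor ) % Term
b % id & ( Prim ) % Term
b % id & ( b ) % Term
b % id & ( b ) % Factor ^ Term
b % id & ( b ) % Prim ^ Term
b % id & ( b ) % id ^ Term
b % id & ( b ) % id ^ Factor
b % id & ( b ) % id ^ Prim
b % id & ( b ) % id ^ b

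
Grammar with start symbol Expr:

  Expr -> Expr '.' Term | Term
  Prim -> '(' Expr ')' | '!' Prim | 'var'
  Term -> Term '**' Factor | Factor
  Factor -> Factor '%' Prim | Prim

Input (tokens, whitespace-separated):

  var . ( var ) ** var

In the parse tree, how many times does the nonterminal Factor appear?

[Expr [Expr [Term [Factor [Prim var]]]] . [Term [Term [Factor [Prim ( [Expr [Term [Factor [Prim var]]]] )]]] ** [Factor [Prim var]]]]

4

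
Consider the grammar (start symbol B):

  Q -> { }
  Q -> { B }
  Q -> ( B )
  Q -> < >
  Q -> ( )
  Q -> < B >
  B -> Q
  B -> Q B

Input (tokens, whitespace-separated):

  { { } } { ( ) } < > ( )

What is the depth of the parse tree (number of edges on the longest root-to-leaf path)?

5

[B [Q { [B [Q { }]] }] [B [Q { [B [Q ( )]] }] [B [Q < >] [B [Q ( )]]]]]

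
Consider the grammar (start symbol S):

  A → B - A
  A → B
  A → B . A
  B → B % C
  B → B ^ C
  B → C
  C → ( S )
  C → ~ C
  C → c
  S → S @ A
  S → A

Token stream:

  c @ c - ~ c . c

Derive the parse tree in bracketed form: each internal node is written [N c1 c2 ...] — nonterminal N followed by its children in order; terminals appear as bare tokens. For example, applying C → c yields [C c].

S
S @ A
A @ A
B @ A
C @ A
c @ A
c @ B - A
c @ C - A
c @ c - A
c @ c - B . A
c @ c - C . A
c @ c - ~ C . A
c @ c - ~ c . A
c @ c - ~ c . B
c @ c - ~ c . C
c @ c - ~ c . c

[S [S [A [B [C c]]]] @ [A [B [C c]] - [A [B [C ~ [C c]]] . [A [B [C c]]]]]]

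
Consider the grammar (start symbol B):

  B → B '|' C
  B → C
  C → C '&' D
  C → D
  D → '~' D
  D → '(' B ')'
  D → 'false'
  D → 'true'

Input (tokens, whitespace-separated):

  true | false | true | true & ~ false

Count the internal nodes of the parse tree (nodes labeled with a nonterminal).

[B [B [B [B [C [D true]]] | [C [D false]]] | [C [D true]]] | [C [C [D true]] & [D ~ [D false]]]]

15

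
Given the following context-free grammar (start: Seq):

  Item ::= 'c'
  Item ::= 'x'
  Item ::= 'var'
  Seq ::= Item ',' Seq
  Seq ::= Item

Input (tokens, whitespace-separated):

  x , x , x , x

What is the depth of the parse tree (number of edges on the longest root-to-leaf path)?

[Seq [Item x] , [Seq [Item x] , [Seq [Item x] , [Seq [Item x]]]]]

5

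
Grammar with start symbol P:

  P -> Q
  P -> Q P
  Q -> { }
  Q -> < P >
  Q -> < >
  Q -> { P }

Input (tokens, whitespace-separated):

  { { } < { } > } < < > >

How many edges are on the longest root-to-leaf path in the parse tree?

7

[P [Q { [P [Q { }] [P [Q < [P [Q { }]] >]]] }] [P [Q < [P [Q < >]] >]]]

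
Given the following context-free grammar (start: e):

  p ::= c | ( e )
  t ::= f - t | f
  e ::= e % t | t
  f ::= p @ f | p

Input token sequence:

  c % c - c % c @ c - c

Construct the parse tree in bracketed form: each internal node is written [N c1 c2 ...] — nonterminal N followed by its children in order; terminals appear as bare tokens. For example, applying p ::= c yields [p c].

e
e % t
e % t % t
t % t % t
f % t % t
p % t % t
c % t % t
c % f - t % t
c % p - t % t
c % c - t % t
c % c - f % t
c % c - p % t
c % c - c % t
c % c - c % f - t
c % c - c % p @ f - t
c % c - c % c @ f - t
c % c - c % c @ p - t
c % c - c % c @ c - t
c % c - c % c @ c - f
c % c - c % c @ c - p
c % c - c % c @ c - c

[e [e [e [t [f [p c]]]] % [t [f [p c]] - [t [f [p c]]]]] % [t [f [p c] @ [f [p c]]] - [t [f [p c]]]]]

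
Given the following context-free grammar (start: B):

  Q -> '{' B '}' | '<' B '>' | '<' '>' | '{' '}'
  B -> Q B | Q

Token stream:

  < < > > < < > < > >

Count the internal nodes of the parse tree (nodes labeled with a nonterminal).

10

[B [Q < [B [Q < >]] >] [B [Q < [B [Q < >] [B [Q < >]]] >]]]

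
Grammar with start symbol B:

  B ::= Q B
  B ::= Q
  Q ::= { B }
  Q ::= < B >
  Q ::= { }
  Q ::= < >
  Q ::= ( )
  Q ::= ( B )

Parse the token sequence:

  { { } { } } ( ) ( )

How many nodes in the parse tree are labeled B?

5

[B [Q { [B [Q { }] [B [Q { }]]] }] [B [Q ( )] [B [Q ( )]]]]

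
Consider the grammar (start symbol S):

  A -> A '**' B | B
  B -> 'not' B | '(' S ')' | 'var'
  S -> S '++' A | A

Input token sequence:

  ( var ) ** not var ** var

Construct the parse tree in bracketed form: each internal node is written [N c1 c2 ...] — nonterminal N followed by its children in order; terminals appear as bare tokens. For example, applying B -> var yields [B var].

[S [A [A [A [B ( [S [A [B var]]] )]] ** [B not [B var]]] ** [B var]]]

S
A
A ** B
A ** B ** B
B ** B ** B
( S ) ** B ** B
( A ) ** B ** B
( B ) ** B ** B
( var ) ** B ** B
( var ) ** not B ** B
( var ) ** not var ** B
( var ) ** not var ** var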